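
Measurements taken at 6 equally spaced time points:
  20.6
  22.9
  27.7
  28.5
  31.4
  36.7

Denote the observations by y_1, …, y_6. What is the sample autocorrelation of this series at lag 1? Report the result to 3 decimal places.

Mean ȳ = (20.6 + 22.9 + 27.7 + 28.5 + 31.4 + 36.7)/6 = 27.9667
Deviations from mean: -7.3667, -5.0667, -0.2667, 0.5333, 3.4333, 8.7333
Σ(y_t−ȳ)(y_{t+1}−ȳ) = (37.3244) + (1.3511) + (-0.1422) + (1.8311) + (29.9844) = 70.3489
Denominator Σ(y_t−ȳ)² = 168.3533
r_1 = 70.3489 / 168.3533 = 0.418

0.418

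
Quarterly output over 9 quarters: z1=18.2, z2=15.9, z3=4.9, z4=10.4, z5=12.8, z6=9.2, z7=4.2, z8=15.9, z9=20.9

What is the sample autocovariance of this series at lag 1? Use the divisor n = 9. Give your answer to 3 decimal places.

Mean z̄ = (18.2 + 15.9 + 4.9 + 10.4 + 12.8 + 9.2 + 4.2 + 15.9 + 20.9)/9 = 12.4889
Σ_{t=1}^{8}(z_t−z̄)(z_{t+1}−z̄) = 35.4521
γ_1 = 35.4521 / 9 = 3.939

3.939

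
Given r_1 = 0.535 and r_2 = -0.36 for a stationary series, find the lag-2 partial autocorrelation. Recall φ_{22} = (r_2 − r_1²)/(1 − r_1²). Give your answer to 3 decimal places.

-0.905

φ_{22} = (r_2 − r_1²) / (1 − r_1²)
r_1² = (0.535)² = 0.286225
Numerator = -0.36 − 0.2862 = -0.6462; denominator = 1 − 0.2862 = 0.7138
φ_{22} = -0.6462 / 0.7138 = -0.905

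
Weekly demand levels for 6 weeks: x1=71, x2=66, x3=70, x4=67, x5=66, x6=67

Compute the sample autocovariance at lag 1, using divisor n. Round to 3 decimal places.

-1.421

Mean x̄ = (71 + 66 + 70 + 67 + 66 + 67)/6 = 67.8333
Σ_{t=1}^{5}(x_t−x̄)(x_{t+1}−x̄) = -8.5278
γ_1 = -8.5278 / 6 = -1.421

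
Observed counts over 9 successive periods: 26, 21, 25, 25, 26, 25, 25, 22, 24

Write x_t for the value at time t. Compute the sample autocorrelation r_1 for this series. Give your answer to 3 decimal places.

Mean x̄ = (26 + 21 + 25 + 25 + 26 + 25 + 25 + 22 + 24)/9 = 24.3333
Numerator Σ_{t=1}^{8}(x_t−x̄)(x_{t+1}−x̄) = -5.4444
Denominator Σ(x_t−x̄)² = 24.0000
r_1 = -5.4444 / 24.0000 = -0.227

-0.227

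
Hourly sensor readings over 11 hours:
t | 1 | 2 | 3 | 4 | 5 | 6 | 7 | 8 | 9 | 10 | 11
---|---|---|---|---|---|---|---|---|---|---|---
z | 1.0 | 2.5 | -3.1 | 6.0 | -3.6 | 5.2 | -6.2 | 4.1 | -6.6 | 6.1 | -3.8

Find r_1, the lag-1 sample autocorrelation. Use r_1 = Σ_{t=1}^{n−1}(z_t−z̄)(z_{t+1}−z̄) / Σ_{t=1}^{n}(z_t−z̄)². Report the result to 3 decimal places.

-0.876

Mean z̄ = (1.0 + 2.5 − 3.1 + 6.0 − 3.6 + 5.2 − 6.2 + 4.1 − 6.6 + 6.1 − 3.8)/11 = 0.1455
Numerator Σ_{t=1}^{10}(z_t−z̄)(z_{t+1}−z̄) = -212.9912
Denominator Σ(z_t−z̄)² = 243.0873
r_1 = -212.9912 / 243.0873 = -0.876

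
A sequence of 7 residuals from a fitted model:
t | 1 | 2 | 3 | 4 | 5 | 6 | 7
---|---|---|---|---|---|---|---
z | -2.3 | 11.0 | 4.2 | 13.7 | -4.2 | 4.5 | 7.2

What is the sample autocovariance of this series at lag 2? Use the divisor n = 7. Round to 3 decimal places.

5.801

Mean z̄ = (-2.3 + 11.0 + 4.2 + 13.7 − 4.2 + 4.5 + 7.2)/7 = 4.8714
Σ_{t=1}^{5}(z_t−z̄)(z_{t+2}−z̄) = 40.6098
γ_2 = 40.6098 / 7 = 5.801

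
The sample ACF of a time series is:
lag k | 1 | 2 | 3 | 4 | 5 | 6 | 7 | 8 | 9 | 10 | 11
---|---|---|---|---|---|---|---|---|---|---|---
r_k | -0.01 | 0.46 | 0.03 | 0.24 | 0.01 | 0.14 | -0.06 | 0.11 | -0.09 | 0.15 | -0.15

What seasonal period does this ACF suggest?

2

The largest autocorrelation is r_2 = 0.46, with weaker echoes at lags 4 (0.24) and 10 (0.15); the remaining lags stay at or below 0.14.
The dominant spike at lag 2 indicates a seasonal period of 2.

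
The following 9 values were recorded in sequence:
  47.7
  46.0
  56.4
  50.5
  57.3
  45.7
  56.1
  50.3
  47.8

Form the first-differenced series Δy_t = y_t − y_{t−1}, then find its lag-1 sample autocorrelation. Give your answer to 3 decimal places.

-0.768

First differences Δy: -1.7, 10.4, -5.9, 6.8, -11.6, 10.4, -5.8, -2.5
Mean of differences = 0.0125
Numerator Σ(Δy_t−Δȳ)(Δy_{t+1}−Δȳ) = -364.5539
Denominator Σ(Δy_t−Δȳ)² = 474.7088
r_1(Δy) = -364.5539 / 474.7088 = -0.768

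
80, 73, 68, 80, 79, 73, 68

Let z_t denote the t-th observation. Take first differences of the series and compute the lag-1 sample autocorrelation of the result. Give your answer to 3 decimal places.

First differences Δz: -7, -5, 12, -1, -6, -5
Mean of differences = -2.0000
Numerator Σ(Δz_t−Δz̄)(Δz_{t+1}−Δz̄) = -5.0000
Denominator Σ(Δz_t−Δz̄)² = 256.0000
r_1(Δz) = -5.0000 / 256.0000 = -0.020

-0.020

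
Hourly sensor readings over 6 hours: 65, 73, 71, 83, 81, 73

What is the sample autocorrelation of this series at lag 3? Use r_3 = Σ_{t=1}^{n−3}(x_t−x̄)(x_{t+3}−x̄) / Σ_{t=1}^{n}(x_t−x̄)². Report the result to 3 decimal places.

-0.386

Mean x̄ = (65 + 73 + 71 + 83 + 81 + 73)/6 = 74.3333
Numerator Σ_{t=1}^{3}(x_t−x̄)(x_{t+3}−x̄) = -85.3333
Denominator Σ(x_t−x̄)² = 221.3333
r_3 = -85.3333 / 221.3333 = -0.386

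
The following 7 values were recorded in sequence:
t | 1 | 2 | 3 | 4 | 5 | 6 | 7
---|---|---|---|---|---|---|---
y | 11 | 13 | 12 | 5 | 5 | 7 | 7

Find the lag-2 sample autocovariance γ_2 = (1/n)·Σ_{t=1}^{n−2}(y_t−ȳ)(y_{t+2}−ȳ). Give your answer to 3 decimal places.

-1.216

Mean ȳ = (11 + 13 + 12 + 5 + 5 + 7 + 7)/7 = 8.5714
Σ_{t=1}^{5}(y_t−ȳ)(y_{t+2}−ȳ) = -8.5102
γ_2 = -8.5102 / 7 = -1.216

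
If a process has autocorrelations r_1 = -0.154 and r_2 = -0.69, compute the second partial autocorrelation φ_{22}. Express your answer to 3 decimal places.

φ_{22} = (r_2 − r_1²) / (1 − r_1²)
r_1² = (-0.154)² = 0.023716
Numerator = -0.69 − 0.0237 = -0.7137; denominator = 1 − 0.0237 = 0.9763
φ_{22} = -0.7137 / 0.9763 = -0.731

-0.731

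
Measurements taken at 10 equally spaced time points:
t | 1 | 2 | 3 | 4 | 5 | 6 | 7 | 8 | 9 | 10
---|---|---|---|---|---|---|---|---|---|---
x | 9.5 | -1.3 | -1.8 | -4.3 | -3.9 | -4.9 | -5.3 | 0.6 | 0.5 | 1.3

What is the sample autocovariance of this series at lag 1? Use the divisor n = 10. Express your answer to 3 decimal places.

Mean x̄ = (9.5 − 1.3 − 1.8 − 4.3 − 3.9 − 4.9 − 5.3 + 0.6 + 0.5 + 1.3)/10 = -0.9600
Σ_{t=1}^{9}(x_t−x̄)(x_{t+1}−x̄) = 36.8444
γ_1 = 36.8444 / 10 = 3.684

3.684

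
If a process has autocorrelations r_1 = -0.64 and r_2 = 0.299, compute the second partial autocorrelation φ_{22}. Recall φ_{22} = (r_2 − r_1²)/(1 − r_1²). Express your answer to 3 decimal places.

φ_{22} = (r_2 − r_1²) / (1 − r_1²)
r_1² = (-0.64)² = 0.4096
Numerator = 0.299 − 0.4096 = -0.1106; denominator = 1 − 0.4096 = 0.5904
φ_{22} = -0.1106 / 0.5904 = -0.187

-0.187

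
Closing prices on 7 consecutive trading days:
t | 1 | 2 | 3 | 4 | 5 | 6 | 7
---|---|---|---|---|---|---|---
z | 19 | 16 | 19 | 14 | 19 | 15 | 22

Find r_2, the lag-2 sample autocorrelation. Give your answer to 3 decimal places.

Mean z̄ = (19 + 16 + 19 + 14 + 19 + 15 + 22)/7 = 17.7143
Deviations from mean: 1.2857, -1.7143, 1.2857, -3.7143, 1.2857, -2.7143, 4.2857
Σ(z_t−z̄)(z_{t+2}−z̄) = (1.6531) + (6.3673) + (1.6531) + (10.0816) + (5.5102) = 25.2653
Denominator Σ(z_t−z̄)² = 47.4286
r_2 = 25.2653 / 47.4286 = 0.533

0.533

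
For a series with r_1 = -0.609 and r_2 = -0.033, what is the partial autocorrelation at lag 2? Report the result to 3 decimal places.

φ_{22} = (r_2 − r_1²) / (1 − r_1²)
r_1² = (-0.609)² = 0.370881
Numerator = -0.033 − 0.3709 = -0.4039; denominator = 1 − 0.3709 = 0.6291
φ_{22} = -0.4039 / 0.6291 = -0.642

-0.642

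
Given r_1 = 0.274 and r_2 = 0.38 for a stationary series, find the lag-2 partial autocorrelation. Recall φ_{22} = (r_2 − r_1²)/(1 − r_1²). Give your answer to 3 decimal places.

φ_{22} = (r_2 − r_1²) / (1 − r_1²)
r_1² = (0.274)² = 0.075076
Numerator = 0.38 − 0.0751 = 0.3049; denominator = 1 − 0.0751 = 0.9249
φ_{22} = 0.3049 / 0.9249 = 0.330

0.330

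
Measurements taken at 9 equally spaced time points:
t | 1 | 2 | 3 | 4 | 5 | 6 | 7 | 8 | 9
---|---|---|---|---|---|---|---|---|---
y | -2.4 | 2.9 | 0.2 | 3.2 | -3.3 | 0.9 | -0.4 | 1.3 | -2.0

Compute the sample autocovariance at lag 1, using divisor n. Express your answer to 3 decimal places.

-2.552

Mean ȳ = (-2.4 + 2.9 + 0.2 + 3.2 − 3.3 + 0.9 − 0.4 + 1.3 − 2.0)/9 = 0.0444
Σ_{t=1}^{8}(y_t−ȳ)(y_{t+1}−ȳ) = -22.9653
γ_1 = -22.9653 / 9 = -2.552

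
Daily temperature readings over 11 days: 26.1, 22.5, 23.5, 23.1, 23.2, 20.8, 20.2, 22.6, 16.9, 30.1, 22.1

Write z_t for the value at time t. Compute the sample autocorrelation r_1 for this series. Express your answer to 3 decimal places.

-0.386

Mean z̄ = (26.1 + 22.5 + 23.5 + 23.1 + 23.2 + 20.8 + 20.2 + 22.6 + 16.9 + 30.1 + 22.1)/11 = 22.8273
Numerator Σ_{t=1}^{10}(z_t−z̄)(z_{t+1}−z̄) = -42.8880
Denominator Σ(z_t−z̄)² = 111.1018
r_1 = -42.8880 / 111.1018 = -0.386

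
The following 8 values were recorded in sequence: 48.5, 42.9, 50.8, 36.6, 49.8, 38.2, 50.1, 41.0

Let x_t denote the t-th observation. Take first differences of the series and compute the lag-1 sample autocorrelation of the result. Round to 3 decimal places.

First differences Δx: -5.6, 7.9, -14.2, 13.2, -11.6, 11.9, -9.1
Mean of differences = -1.0714
Numerator Σ(Δx_t−Δx̄)(Δx_{t+1}−Δx̄) = -736.7437
Denominator Σ(Δx_t−Δx̄)² = 820.5943
r_1(Δx) = -736.7437 / 820.5943 = -0.898

-0.898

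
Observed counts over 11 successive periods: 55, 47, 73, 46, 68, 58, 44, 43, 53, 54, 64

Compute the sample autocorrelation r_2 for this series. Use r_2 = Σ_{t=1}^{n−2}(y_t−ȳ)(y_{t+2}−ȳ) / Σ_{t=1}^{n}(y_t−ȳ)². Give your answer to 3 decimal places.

Mean ȳ = (55 + 47 + 73 + 46 + 68 + 58 + 44 + 43 + 53 + 54 + 64)/11 = 55.0000
Numerator Σ_{t=1}^{9}(y_t−ȳ)(y_{t+2}−ȳ) = 116.0000
Denominator Σ(y_t−ȳ)² = 998.0000
r_2 = 116.0000 / 998.0000 = 0.116

0.116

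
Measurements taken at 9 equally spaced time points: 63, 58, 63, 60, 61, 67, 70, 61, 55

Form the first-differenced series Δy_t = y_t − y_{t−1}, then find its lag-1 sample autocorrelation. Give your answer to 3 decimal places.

0.047

First differences Δy: -5, 5, -3, 1, 6, 3, -9, -6
Mean of differences = -1.0000
Numerator Σ(Δy_t−Δȳ)(Δy_{t+1}−Δȳ) = 10.0000
Denominator Σ(Δy_t−Δȳ)² = 214.0000
r_1(Δy) = 10.0000 / 214.0000 = 0.047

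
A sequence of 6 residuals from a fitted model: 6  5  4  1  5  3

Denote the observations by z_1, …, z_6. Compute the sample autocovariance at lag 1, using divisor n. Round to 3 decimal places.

-0.333

Mean z̄ = (6 + 5 + 4 + 1 + 5 + 3)/6 = 4.0000
Σ_{t=1}^{5}(z_t−z̄)(z_{t+1}−z̄) = -2.0000
γ_1 = -2.0000 / 6 = -0.333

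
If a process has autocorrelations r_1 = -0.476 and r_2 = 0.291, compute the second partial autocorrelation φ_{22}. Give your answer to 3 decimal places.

φ_{22} = (r_2 − r_1²) / (1 − r_1²)
r_1² = (-0.476)² = 0.226576
Numerator = 0.291 − 0.2266 = 0.0644; denominator = 1 − 0.2266 = 0.7734
φ_{22} = 0.0644 / 0.7734 = 0.083

0.083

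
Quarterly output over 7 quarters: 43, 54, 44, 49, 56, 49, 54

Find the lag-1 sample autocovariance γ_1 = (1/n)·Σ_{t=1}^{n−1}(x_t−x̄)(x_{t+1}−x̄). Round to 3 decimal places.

-8.819

Mean x̄ = (43 + 54 + 44 + 49 + 56 + 49 + 54)/7 = 49.8571
Deviations: -6.8571, 4.1429, -5.8571, -0.8571, 6.1429, -0.8571, 4.1429
Σ_{t=1}^{6}(x_t−x̄)(x_{t+1}−x̄) = -61.7347
γ_1 = -61.7347 / 7 = -8.819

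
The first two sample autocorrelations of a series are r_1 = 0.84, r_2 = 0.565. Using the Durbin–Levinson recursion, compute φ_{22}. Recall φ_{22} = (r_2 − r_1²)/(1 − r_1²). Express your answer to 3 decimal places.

φ_{22} = (r_2 − r_1²) / (1 − r_1²)
r_1² = (0.84)² = 0.7056
Numerator = 0.565 − 0.7056 = -0.1406; denominator = 1 − 0.7056 = 0.2944
φ_{22} = -0.1406 / 0.2944 = -0.478

-0.478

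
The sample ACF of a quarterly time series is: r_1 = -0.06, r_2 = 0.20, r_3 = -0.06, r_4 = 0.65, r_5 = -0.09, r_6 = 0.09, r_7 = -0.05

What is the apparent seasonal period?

The largest autocorrelation is r_4 = 0.65; the remaining lags stay at or below 0.20.
The dominant spike at lag 4 indicates a seasonal period of 4.

4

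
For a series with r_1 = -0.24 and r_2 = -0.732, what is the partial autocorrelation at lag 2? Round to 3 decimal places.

φ_{22} = (r_2 − r_1²) / (1 − r_1²)
r_1² = (-0.24)² = 0.0576
Numerator = -0.732 − 0.0576 = -0.7896; denominator = 1 − 0.0576 = 0.9424
φ_{22} = -0.7896 / 0.9424 = -0.838

-0.838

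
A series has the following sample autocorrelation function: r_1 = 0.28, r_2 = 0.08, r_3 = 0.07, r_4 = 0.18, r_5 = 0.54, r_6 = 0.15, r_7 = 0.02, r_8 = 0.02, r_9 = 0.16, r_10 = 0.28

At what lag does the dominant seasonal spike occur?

5

The largest autocorrelation is r_5 = 0.54; the remaining lags stay at or below 0.28. The elevated value at lag 1 (0.28), dropping to 0.08 at lag 2, reflects decaying short-term dependence rather than seasonality.
The dominant spike at lag 5 indicates a seasonal period of 5.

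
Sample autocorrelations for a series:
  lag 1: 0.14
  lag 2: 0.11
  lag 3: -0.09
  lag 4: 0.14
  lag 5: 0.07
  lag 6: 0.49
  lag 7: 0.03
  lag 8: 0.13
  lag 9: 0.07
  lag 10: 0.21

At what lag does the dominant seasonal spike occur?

6

The largest autocorrelation is r_6 = 0.49; the remaining lags stay at or below 0.21.
The dominant spike at lag 6 indicates a seasonal period of 6.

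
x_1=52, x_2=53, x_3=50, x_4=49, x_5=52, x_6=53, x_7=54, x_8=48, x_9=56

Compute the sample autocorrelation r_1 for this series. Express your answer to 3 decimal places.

-0.365

Mean x̄ = (52 + 53 + 50 + 49 + 52 + 53 + 54 + 48 + 56)/9 = 51.8889
Numerator Σ_{t=1}^{8}(x_t−x̄)(x_{t+1}−x̄) = -18.5679
Denominator Σ(x_t−x̄)² = 50.8889
r_1 = -18.5679 / 50.8889 = -0.365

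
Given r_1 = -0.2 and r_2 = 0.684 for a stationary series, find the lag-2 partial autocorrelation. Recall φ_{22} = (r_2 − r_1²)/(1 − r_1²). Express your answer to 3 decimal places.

φ_{22} = (r_2 − r_1²) / (1 − r_1²)
r_1² = (-0.2)² = 0.04
Numerator = 0.684 − 0.0400 = 0.6440; denominator = 1 − 0.0400 = 0.9600
φ_{22} = 0.6440 / 0.9600 = 0.671

0.671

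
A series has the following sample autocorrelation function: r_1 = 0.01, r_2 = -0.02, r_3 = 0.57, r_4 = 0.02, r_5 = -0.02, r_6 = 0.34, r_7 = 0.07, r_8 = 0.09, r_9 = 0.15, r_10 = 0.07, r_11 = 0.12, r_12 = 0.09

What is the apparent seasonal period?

The largest autocorrelation is r_3 = 0.57, with weaker echoes at lags 6 (0.34) and 9 (0.15); the remaining lags stay at or below 0.12.
The dominant spike at lag 3 indicates a seasonal period of 3.

3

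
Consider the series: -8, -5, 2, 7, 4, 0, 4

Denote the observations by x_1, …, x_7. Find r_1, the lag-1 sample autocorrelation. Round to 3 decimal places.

Mean x̄ = (-8 − 5 + 2 + 7 + 4 + 0 + 4)/7 = 0.5714
Σ(x_t−x̄)(x_{t+1}−x̄) = (47.7551) + (-7.9592) + (9.1837) + (22.0408) + (-1.9592) + (-1.9592) = 67.1020
Denominator Σ(x_t−x̄)² = 171.7143
r_1 = 67.1020 / 171.7143 = 0.391

0.391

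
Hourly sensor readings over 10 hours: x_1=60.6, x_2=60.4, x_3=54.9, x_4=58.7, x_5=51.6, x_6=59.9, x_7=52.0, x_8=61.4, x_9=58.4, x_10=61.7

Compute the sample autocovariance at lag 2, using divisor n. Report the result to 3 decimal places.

Mean x̄ = (60.6 + 60.4 + 54.9 + 58.7 + 51.6 + 59.9 + 52.0 + 61.4 + 58.4 + 61.7)/10 = 57.9600
Σ_{t=1}^{8}(x_t−x̄)(x_{t+2}−x̄) = 69.4468
γ_2 = 69.4468 / 10 = 6.945

6.945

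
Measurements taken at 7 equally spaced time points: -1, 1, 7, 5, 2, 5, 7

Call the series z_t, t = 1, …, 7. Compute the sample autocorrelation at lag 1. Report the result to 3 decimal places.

Mean z̄ = (-1 + 1 + 7 + 5 + 2 + 5 + 7)/7 = 3.7143
Σ(z_t−z̄)(z_{t+1}−z̄) = (12.7959) + (-8.9184) + (4.2245) + (-2.2041) + (-2.2041) + (4.2245) = 7.9184
Denominator Σ(z_t−z̄)² = 57.4286
r_1 = 7.9184 / 57.4286 = 0.138

0.138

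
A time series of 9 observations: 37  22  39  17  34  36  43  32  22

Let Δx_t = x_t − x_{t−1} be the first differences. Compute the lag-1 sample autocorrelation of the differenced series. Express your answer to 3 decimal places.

-0.592

First differences Δx: -15, 17, -22, 17, 2, 7, -11, -10
Mean of differences = -1.8750
Numerator Σ(Δx_t−Δx̄)(Δx_{t+1}−Δx̄) = -906.7656
Denominator Σ(Δx_t−Δx̄)² = 1532.8750
r_1(Δx) = -906.7656 / 1532.8750 = -0.592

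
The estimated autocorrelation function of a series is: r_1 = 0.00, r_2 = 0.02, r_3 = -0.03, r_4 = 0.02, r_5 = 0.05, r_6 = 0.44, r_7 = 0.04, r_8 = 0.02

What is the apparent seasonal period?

6

The largest autocorrelation is r_6 = 0.44; the remaining lags stay at or below 0.05.
The dominant spike at lag 6 indicates a seasonal period of 6.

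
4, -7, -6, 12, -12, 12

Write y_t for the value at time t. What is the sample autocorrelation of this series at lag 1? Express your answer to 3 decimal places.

Mean ȳ = (4 − 7 − 6 + 12 − 12 + 12)/6 = 0.5000
Σ(y_t−ȳ)(y_{t+1}−ȳ) = (-26.2500) + (48.7500) + (-74.7500) + (-143.7500) + (-143.7500) = -339.7500
Denominator Σ(y_t−ȳ)² = 531.5000
r_1 = -339.7500 / 531.5000 = -0.639

-0.639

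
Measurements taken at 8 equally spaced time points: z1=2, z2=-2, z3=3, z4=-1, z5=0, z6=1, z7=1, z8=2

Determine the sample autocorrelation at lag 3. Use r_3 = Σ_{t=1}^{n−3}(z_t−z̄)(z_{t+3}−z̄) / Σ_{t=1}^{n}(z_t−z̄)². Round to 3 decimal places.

-0.048

Mean z̄ = (2 − 2 + 3 − 1 + 0 + 1 + 1 + 2)/8 = 0.7500
Deviations from mean: 1.2500, -2.7500, 2.2500, -1.7500, -0.7500, 0.2500, 0.2500, 1.2500
Σ(z_t−z̄)(z_{t+3}−z̄) = (-2.1875) + (2.0625) + (0.5625) + (-0.4375) + (-0.9375) = -0.9375
Denominator Σ(z_t−z̄)² = 19.5000
r_3 = -0.9375 / 19.5000 = -0.048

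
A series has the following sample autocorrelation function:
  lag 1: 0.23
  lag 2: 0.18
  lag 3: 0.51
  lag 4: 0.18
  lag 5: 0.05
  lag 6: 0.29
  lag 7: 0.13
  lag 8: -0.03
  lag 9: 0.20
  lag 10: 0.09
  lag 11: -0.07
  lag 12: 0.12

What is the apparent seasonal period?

The largest autocorrelation is r_3 = 0.51, with a weaker echo at lag 6 (0.29); the remaining lags stay at or below 0.23. The elevated value at lag 1 (0.23), dropping to 0.18 at lag 2, reflects decaying short-term dependence rather than seasonality.
The dominant spike at lag 3 indicates a seasonal period of 3.

3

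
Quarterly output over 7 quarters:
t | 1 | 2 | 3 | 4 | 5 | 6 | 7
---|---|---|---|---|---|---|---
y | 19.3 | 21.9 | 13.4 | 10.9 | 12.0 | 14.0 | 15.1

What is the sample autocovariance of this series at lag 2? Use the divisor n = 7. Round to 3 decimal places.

-3.527

Mean ȳ = (19.3 + 21.9 + 13.4 + 10.9 + 12.0 + 14.0 + 15.1)/7 = 15.2286
Deviations: 4.0714, 6.6714, -1.8286, -4.3286, -3.2286, -1.2286, -0.1286
Σ_{t=1}^{5}(y_t−ȳ)(y_{t+2}−ȳ) = -24.6859
γ_2 = -24.6859 / 7 = -3.527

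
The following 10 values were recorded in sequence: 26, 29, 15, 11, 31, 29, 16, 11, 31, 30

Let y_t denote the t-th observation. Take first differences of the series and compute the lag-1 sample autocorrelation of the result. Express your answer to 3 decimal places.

First differences Δy: 3, -14, -4, 20, -2, -13, -5, 20, -1
Mean of differences = 0.4444
Numerator Σ(Δy_t−Δȳ)(Δy_{t+1}−Δȳ) = -136.0864
Denominator Σ(Δy_t−Δȳ)² = 1218.2222
r_1(Δy) = -136.0864 / 1218.2222 = -0.112

-0.112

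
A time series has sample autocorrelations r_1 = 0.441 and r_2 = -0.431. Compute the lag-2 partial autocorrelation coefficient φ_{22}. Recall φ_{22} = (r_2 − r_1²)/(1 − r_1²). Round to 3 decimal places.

-0.776

φ_{22} = (r_2 − r_1²) / (1 − r_1²)
r_1² = (0.441)² = 0.194481
Numerator = -0.431 − 0.1945 = -0.6255; denominator = 1 − 0.1945 = 0.8055
φ_{22} = -0.6255 / 0.8055 = -0.776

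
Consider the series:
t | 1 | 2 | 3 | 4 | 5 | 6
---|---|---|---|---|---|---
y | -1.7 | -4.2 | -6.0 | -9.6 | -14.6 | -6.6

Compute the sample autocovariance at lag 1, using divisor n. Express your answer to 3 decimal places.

Mean ȳ = (-1.7 − 4.2 − 6.0 − 9.6 − 14.6 − 6.6)/6 = -7.1167
Σ_{t=1}^{5}(y_t−ȳ)(y_{t+1}−ȳ) = 30.9997
γ_1 = 30.9997 / 6 = 5.167

5.167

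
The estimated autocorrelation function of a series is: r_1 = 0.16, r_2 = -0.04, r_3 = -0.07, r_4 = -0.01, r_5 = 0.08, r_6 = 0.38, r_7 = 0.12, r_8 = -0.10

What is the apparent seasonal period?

6

The largest autocorrelation is r_6 = 0.38; the remaining lags stay at or below 0.16.
The dominant spike at lag 6 indicates a seasonal period of 6.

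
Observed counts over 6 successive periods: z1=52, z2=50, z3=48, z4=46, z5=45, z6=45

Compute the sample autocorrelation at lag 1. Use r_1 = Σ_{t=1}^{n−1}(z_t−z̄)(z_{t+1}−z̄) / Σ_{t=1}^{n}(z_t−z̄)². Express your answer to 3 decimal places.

0.530

Mean z̄ = (52 + 50 + 48 + 46 + 45 + 45)/6 = 47.6667
Deviations from mean: 4.3333, 2.3333, 0.3333, -1.6667, -2.6667, -2.6667
Σ(z_t−z̄)(z_{t+1}−z̄) = (10.1111) + (0.7778) + (-0.5556) + (4.4444) + (7.1111) = 21.8889
Denominator Σ(z_t−z̄)² = 41.3333
r_1 = 21.8889 / 41.3333 = 0.530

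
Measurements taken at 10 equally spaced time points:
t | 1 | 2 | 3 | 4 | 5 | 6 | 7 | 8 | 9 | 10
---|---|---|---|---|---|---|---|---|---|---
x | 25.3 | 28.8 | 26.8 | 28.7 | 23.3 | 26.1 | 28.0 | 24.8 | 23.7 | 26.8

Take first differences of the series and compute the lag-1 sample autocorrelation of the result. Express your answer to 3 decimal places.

-0.443

First differences Δx: 3.5, -2.0, 1.9, -5.4, 2.8, 1.9, -3.2, -1.1, 3.1
Mean of differences = 0.1667
Numerator Σ(Δx_t−Δx̄)(Δx_{t+1}−Δx̄) = -36.0078
Denominator Σ(Δx_t−Δx̄)² = 81.2800
r_1(Δx) = -36.0078 / 81.2800 = -0.443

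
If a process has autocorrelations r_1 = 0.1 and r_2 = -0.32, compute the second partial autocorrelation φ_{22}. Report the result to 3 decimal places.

φ_{22} = (r_2 − r_1²) / (1 − r_1²)
r_1² = (0.1)² = 0.01
Numerator = -0.32 − 0.0100 = -0.3300; denominator = 1 − 0.0100 = 0.9900
φ_{22} = -0.3300 / 0.9900 = -0.333

-0.333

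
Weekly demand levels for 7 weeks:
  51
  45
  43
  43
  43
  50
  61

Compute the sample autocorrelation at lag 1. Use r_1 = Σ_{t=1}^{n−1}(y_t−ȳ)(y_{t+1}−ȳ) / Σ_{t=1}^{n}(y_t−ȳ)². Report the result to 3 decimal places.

Mean ȳ = (51 + 45 + 43 + 43 + 43 + 50 + 61)/7 = 48.0000
Σ(y_t−ȳ)(y_{t+1}−ȳ) = (-9.0000) + (15.0000) + (25.0000) + (25.0000) + (-10.0000) + (26.0000) = 72.0000
Denominator Σ(y_t−ȳ)² = 266.0000
r_1 = 72.0000 / 266.0000 = 0.271

0.271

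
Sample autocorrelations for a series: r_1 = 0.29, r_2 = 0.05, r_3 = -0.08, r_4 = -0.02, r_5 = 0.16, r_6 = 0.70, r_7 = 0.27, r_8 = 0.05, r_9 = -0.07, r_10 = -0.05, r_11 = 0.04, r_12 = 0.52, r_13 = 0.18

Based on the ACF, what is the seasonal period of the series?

6

The largest autocorrelation is r_6 = 0.70, with a weaker echo at lag 12 (0.52); the remaining lags stay at or below 0.29. The elevated value at lag 1 (0.29), dropping to 0.05 at lag 2, reflects decaying short-term dependence rather than seasonality.
The dominant spike at lag 6 indicates a seasonal period of 6.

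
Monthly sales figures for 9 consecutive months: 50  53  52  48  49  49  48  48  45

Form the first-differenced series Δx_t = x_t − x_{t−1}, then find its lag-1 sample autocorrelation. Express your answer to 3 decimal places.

First differences Δx: 3, -1, -4, 1, 0, -1, 0, -3
Mean of differences = -0.6250
Numerator Σ(Δx_t−Δx̄)(Δx_{t+1}−Δx̄) = -6.5156
Denominator Σ(Δx_t−Δx̄)² = 33.8750
r_1(Δx) = -6.5156 / 33.8750 = -0.192

-0.192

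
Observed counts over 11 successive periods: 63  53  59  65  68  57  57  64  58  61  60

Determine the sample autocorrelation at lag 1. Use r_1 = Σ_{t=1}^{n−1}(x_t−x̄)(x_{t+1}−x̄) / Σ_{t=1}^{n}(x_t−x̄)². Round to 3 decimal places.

-0.093

Mean x̄ = (63 + 53 + 59 + 65 + 68 + 57 + 57 + 64 + 58 + 61 + 60)/11 = 60.4545
Numerator Σ_{t=1}^{10}(x_t−x̄)(x_{t+1}−x̄) = -17.1157
Denominator Σ(x_t−x̄)² = 184.7273
r_1 = -17.1157 / 184.7273 = -0.093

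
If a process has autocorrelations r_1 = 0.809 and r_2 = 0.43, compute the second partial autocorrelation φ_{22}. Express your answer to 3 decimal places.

φ_{22} = (r_2 − r_1²) / (1 − r_1²)
r_1² = (0.809)² = 0.654481
Numerator = 0.43 − 0.6545 = -0.2245; denominator = 1 − 0.6545 = 0.3455
φ_{22} = -0.2245 / 0.3455 = -0.650

-0.650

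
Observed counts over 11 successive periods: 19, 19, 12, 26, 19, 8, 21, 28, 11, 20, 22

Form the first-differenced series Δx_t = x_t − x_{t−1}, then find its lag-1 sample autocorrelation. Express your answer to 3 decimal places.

First differences Δx: 0, -7, 14, -7, -11, 13, 7, -17, 9, 2
Mean of differences = 0.3000
Numerator Σ(Δx_t−Δx̄)(Δx_{t+1}−Δx̄) = -425.3900
Denominator Σ(Δx_t−Δx̄)² = 1006.1000
r_1(Δx) = -425.3900 / 1006.1000 = -0.423

-0.423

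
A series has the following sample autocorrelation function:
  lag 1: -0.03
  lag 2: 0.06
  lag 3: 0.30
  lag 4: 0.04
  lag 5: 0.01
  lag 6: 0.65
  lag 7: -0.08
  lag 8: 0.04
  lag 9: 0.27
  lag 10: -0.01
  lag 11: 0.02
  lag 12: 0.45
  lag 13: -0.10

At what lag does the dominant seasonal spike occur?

The largest autocorrelation is r_6 = 0.65, with a weaker echo at lag 12 (0.45); the remaining lags stay at or below 0.30.
The dominant spike at lag 6 indicates a seasonal period of 6.

6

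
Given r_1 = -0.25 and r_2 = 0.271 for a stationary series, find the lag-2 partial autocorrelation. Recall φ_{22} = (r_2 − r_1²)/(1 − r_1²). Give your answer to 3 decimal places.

φ_{22} = (r_2 − r_1²) / (1 − r_1²)
r_1² = (-0.25)² = 0.0625
Numerator = 0.271 − 0.0625 = 0.2085; denominator = 1 − 0.0625 = 0.9375
φ_{22} = 0.2085 / 0.9375 = 0.222

0.222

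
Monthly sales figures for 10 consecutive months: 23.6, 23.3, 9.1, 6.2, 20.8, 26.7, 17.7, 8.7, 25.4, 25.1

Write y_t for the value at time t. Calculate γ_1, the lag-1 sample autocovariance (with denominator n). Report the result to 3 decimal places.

6.634

Mean ȳ = (23.6 + 23.3 + 9.1 + 6.2 + 20.8 + 26.7 + 17.7 + 8.7 + 25.4 + 25.1)/10 = 18.6600
Σ_{t=1}^{9}(y_t−ȳ)(y_{t+1}−ȳ) = 66.3404
γ_1 = 66.3404 / 10 = 6.634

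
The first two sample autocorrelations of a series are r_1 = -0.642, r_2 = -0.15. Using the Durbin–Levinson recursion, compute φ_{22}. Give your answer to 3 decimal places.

-0.956

φ_{22} = (r_2 − r_1²) / (1 − r_1²)
r_1² = (-0.642)² = 0.412164
Numerator = -0.15 − 0.4122 = -0.5622; denominator = 1 − 0.4122 = 0.5878
φ_{22} = -0.5622 / 0.5878 = -0.956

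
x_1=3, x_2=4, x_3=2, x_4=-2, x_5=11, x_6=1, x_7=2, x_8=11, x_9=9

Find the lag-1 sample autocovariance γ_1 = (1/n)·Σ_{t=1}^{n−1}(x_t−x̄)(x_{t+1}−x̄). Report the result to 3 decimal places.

Mean x̄ = (3 + 4 + 2 − 2 + 11 + 1 + 2 + 11 + 9)/9 = 4.5556
Σ_{t=1}^{8}(x_t−x̄)(x_{t+1}−x̄) = -24.8642
γ_1 = -24.8642 / 9 = -2.763

-2.763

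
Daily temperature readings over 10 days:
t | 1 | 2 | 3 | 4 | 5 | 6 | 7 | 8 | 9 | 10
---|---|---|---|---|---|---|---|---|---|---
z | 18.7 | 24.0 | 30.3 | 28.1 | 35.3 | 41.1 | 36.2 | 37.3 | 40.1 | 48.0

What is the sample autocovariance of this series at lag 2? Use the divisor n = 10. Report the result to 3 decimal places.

15.519

Mean z̄ = (18.7 + 24.0 + 30.3 + 28.1 + 35.3 + 41.1 + 36.2 + 37.3 + 40.1 + 48.0)/10 = 33.9100
Σ_{t=1}^{8}(z_t−z̄)(z_{t+2}−z̄) = 155.1908
γ_2 = 155.1908 / 10 = 15.519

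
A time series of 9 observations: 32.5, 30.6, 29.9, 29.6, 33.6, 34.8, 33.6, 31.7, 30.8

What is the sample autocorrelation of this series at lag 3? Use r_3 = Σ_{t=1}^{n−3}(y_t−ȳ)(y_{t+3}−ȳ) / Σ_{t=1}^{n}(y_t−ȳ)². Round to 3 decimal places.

-0.628

Mean ȳ = (32.5 + 30.6 + 29.9 + 29.6 + 33.6 + 34.8 + 33.6 + 31.7 + 30.8)/9 = 31.9000
Numerator Σ_{t=1}^{6}(y_t−ȳ)(y_{t+3}−ȳ) = -16.8300
Denominator Σ(y_t−ȳ)² = 26.7800
r_3 = -16.8300 / 26.7800 = -0.628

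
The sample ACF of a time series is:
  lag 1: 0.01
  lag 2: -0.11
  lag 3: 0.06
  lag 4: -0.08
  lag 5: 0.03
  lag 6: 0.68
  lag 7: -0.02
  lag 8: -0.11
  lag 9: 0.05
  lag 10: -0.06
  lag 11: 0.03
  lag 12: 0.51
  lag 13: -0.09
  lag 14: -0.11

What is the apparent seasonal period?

6

The largest autocorrelation is r_6 = 0.68, with a weaker echo at lag 12 (0.51); the remaining lags stay at or below 0.06.
The dominant spike at lag 6 indicates a seasonal period of 6.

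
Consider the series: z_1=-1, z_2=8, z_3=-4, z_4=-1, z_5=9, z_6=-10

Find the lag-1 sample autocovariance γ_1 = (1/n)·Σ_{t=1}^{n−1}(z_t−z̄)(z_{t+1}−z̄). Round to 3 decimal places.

Mean z̄ = (-1 + 8 − 4 − 1 + 9 − 10)/6 = 0.1667
Σ_{t=1}^{5}(z_t−z̄)(z_{t+1}−z̄) = -137.0278
γ_1 = -137.0278 / 6 = -22.838

-22.838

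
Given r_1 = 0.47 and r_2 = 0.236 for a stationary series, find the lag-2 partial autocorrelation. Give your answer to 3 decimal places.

0.019

φ_{22} = (r_2 − r_1²) / (1 − r_1²)
r_1² = (0.47)² = 0.2209
Numerator = 0.236 − 0.2209 = 0.0151; denominator = 1 − 0.2209 = 0.7791
φ_{22} = 0.0151 / 0.7791 = 0.019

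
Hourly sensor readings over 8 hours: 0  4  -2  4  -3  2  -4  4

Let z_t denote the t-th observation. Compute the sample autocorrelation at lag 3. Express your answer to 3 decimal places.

-0.588

Mean z̄ = (0 + 4 − 2 + 4 − 3 + 2 − 4 + 4)/8 = 0.6250
Deviations from mean: -0.6250, 3.3750, -2.6250, 3.3750, -3.6250, 1.3750, -4.6250, 3.3750
Numerator Σ_{t=1}^{5}(z_t−z̄)(z_{t+3}−z̄) = -45.7969
Denominator Σ(z_t−z̄)² = 77.8750
r_3 = -45.7969 / 77.8750 = -0.588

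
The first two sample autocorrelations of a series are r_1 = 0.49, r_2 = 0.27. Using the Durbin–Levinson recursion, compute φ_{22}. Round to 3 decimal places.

0.039

φ_{22} = (r_2 − r_1²) / (1 − r_1²)
r_1² = (0.49)² = 0.2401
Numerator = 0.27 − 0.2401 = 0.0299; denominator = 1 − 0.2401 = 0.7599
φ_{22} = 0.0299 / 0.7599 = 0.039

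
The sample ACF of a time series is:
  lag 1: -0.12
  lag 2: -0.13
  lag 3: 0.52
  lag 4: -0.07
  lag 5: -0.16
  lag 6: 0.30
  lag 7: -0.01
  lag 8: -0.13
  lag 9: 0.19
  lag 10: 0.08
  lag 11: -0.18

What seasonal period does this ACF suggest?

3

The largest autocorrelation is r_3 = 0.52, with weaker echoes at lags 6 (0.30) and 9 (0.19); the remaining lags stay at or below 0.08.
The dominant spike at lag 3 indicates a seasonal period of 3.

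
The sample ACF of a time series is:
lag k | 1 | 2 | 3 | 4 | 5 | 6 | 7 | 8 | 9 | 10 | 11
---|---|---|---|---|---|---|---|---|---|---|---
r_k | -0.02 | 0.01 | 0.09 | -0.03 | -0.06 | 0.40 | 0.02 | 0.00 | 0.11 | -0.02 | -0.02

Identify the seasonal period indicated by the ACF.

The largest autocorrelation is r_6 = 0.40; the remaining lags stay at or below 0.11.
The dominant spike at lag 6 indicates a seasonal period of 6.

6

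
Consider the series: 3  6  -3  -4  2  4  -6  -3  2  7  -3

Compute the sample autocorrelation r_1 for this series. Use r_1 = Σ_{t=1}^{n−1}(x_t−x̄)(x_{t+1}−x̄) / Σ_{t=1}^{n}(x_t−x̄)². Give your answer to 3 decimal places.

-0.049

Mean x̄ = (3 + 6 − 3 − 4 + 2 + 4 − 6 − 3 + 2 + 7 − 3)/11 = 0.4545
Numerator Σ_{t=1}^{10}(x_t−x̄)(x_{t+1}−x̄) = -9.4793
Denominator Σ(x_t−x̄)² = 194.7273
r_1 = -9.4793 / 194.7273 = -0.049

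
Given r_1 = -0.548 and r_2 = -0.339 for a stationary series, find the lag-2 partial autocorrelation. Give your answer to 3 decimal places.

φ_{22} = (r_2 − r_1²) / (1 − r_1²)
r_1² = (-0.548)² = 0.300304
Numerator = -0.339 − 0.3003 = -0.6393; denominator = 1 − 0.3003 = 0.6997
φ_{22} = -0.6393 / 0.6997 = -0.914

-0.914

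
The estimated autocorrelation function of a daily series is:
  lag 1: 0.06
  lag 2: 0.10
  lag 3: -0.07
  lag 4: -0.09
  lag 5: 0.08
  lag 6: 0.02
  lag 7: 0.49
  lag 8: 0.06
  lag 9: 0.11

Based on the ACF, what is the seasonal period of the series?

7

The largest autocorrelation is r_7 = 0.49; the remaining lags stay at or below 0.11.
The dominant spike at lag 7 indicates a seasonal period of 7.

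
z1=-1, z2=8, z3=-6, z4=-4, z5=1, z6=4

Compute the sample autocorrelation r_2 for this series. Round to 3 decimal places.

Mean z̄ = (-1 + 8 − 6 − 4 + 1 + 4)/6 = 0.3333
Σ(z_t−z̄)(z_{t+2}−z̄) = (8.4444) + (-33.2222) + (-4.2222) + (-15.8889) = -44.8889
Denominator Σ(z_t−z̄)² = 133.3333
r_2 = -44.8889 / 133.3333 = -0.337

-0.337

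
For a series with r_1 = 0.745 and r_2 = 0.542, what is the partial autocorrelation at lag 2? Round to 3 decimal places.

-0.029

φ_{22} = (r_2 − r_1²) / (1 − r_1²)
r_1² = (0.745)² = 0.555025
Numerator = 0.542 − 0.5550 = -0.0130; denominator = 1 − 0.5550 = 0.4450
φ_{22} = -0.0130 / 0.4450 = -0.029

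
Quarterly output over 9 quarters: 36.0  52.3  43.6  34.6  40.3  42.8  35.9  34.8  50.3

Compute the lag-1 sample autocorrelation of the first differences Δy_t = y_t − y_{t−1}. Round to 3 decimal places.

-0.137

First differences Δy: 16.3, -8.7, -9.0, 5.7, 2.5, -6.9, -1.1, 15.5
Mean of differences = 1.7875
Numerator Σ(Δy_t−Δȳ)(Δy_{t+1}−Δȳ) = -99.1839
Denominator Σ(Δy_t−Δȳ)² = 724.6288
r_1(Δy) = -99.1839 / 724.6288 = -0.137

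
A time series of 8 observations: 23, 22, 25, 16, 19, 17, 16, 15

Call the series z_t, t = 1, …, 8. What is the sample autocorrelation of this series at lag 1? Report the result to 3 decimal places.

0.302

Mean z̄ = (23 + 22 + 25 + 16 + 19 + 17 + 16 + 15)/8 = 19.1250
Deviations from mean: 3.8750, 2.8750, 5.8750, -3.1250, -0.1250, -2.1250, -3.1250, -4.1250
Numerator Σ_{t=1}^{7}(z_t−z̄)(z_{t+1}−z̄) = 29.8594
Denominator Σ(z_t−z̄)² = 98.8750
r_1 = 29.8594 / 98.8750 = 0.302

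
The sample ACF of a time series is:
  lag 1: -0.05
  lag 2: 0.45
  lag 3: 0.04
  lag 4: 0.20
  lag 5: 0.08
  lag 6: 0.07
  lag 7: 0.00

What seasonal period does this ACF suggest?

The largest autocorrelation is r_2 = 0.45, with a weaker echo at lag 4 (0.20); the remaining lags stay at or below 0.08.
The dominant spike at lag 2 indicates a seasonal period of 2.

2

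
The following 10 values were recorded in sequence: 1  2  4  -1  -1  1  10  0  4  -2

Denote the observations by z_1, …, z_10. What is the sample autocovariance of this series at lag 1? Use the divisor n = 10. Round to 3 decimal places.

-2.944

Mean z̄ = (1 + 2 + 4 − 1 − 1 + 1 + 10 + 0 + 4 − 2)/10 = 1.8000
Σ_{t=1}^{9}(z_t−z̄)(z_{t+1}−z̄) = -29.4400
γ_1 = -29.4400 / 10 = -2.944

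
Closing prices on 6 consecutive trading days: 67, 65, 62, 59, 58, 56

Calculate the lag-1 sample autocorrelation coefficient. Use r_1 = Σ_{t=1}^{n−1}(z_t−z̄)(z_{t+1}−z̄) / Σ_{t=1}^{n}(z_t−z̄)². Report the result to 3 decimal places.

0.517

Mean z̄ = (67 + 65 + 62 + 59 + 58 + 56)/6 = 61.1667
Deviations from mean: 5.8333, 3.8333, 0.8333, -2.1667, -3.1667, -5.1667
Σ(z_t−z̄)(z_{t+1}−z̄) = (22.3611) + (3.1944) + (-1.8056) + (6.8611) + (16.3611) = 46.9722
Denominator Σ(z_t−z̄)² = 90.8333
r_1 = 46.9722 / 90.8333 = 0.517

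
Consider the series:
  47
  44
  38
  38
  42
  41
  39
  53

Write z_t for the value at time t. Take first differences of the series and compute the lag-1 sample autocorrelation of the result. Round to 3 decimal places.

First differences Δz: -3, -6, 0, 4, -1, -2, 14
Mean of differences = 0.8571
Numerator Σ(Δz_t−Δz̄)(Δz_{t+1}−Δz̄) = -8.4490
Denominator Σ(Δz_t−Δz̄)² = 256.8571
r_1(Δz) = -8.4490 / 256.8571 = -0.033

-0.033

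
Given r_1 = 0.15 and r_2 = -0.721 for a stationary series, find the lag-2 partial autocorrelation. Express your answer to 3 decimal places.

-0.761

φ_{22} = (r_2 − r_1²) / (1 − r_1²)
r_1² = (0.15)² = 0.0225
Numerator = -0.721 − 0.0225 = -0.7435; denominator = 1 − 0.0225 = 0.9775
φ_{22} = -0.7435 / 0.9775 = -0.761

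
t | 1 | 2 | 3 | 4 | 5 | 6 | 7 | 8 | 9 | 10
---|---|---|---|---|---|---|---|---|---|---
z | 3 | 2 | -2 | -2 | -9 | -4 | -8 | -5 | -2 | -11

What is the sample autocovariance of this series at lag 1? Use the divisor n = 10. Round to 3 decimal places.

Mean z̄ = (3 + 2 − 2 − 2 − 9 − 4 − 8 − 5 − 2 − 11)/10 = -3.8000
Σ_{t=1}^{9}(z_t−z̄)(z_{t+1}−z̄) = 35.5600
γ_1 = 35.5600 / 10 = 3.556

3.556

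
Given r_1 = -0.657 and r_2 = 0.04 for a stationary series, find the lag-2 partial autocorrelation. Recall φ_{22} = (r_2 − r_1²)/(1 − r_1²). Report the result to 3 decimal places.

-0.689

φ_{22} = (r_2 − r_1²) / (1 − r_1²)
r_1² = (-0.657)² = 0.431649
Numerator = 0.04 − 0.4316 = -0.3916; denominator = 1 − 0.4316 = 0.5684
φ_{22} = -0.3916 / 0.5684 = -0.689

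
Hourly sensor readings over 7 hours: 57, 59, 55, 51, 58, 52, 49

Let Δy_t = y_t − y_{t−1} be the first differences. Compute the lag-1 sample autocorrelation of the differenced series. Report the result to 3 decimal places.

-0.462

First differences Δy: 2, -4, -4, 7, -6, -3
Mean of differences = -1.3333
Numerator Σ(Δy_t−Δȳ)(Δy_{t+1}−Δȳ) = -55.1111
Denominator Σ(Δy_t−Δȳ)² = 119.3333
r_1(Δy) = -55.1111 / 119.3333 = -0.462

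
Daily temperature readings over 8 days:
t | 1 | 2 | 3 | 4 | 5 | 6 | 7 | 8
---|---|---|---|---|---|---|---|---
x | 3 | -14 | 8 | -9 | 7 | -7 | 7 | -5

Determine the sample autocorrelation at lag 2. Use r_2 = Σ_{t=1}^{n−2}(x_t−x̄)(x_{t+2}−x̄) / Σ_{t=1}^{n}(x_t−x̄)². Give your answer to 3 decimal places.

0.684

Mean x̄ = (3 − 14 + 8 − 9 + 7 − 7 + 7 − 5)/8 = -1.2500
Deviations from mean: 4.2500, -12.7500, 9.2500, -7.7500, 8.2500, -5.7500, 8.2500, -3.7500
Numerator Σ_{t=1}^{6}(x_t−x̄)(x_{t+2}−x̄) = 348.6250
Denominator Σ(x_t−x̄)² = 509.5000
r_2 = 348.6250 / 509.5000 = 0.684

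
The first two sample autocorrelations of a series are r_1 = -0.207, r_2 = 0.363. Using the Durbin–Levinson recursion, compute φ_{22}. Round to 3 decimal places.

0.334

φ_{22} = (r_2 − r_1²) / (1 − r_1²)
r_1² = (-0.207)² = 0.042849
Numerator = 0.363 − 0.0428 = 0.3202; denominator = 1 − 0.0428 = 0.9572
φ_{22} = 0.3202 / 0.9572 = 0.334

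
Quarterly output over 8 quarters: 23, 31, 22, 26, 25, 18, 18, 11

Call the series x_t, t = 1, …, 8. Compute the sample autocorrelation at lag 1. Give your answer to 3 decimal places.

Mean x̄ = (23 + 31 + 22 + 26 + 25 + 18 + 18 + 11)/8 = 21.7500
Deviations from mean: 1.2500, 9.2500, 0.2500, 4.2500, 3.2500, -3.7500, -3.7500, -10.7500
Σ(x_t−x̄)(x_{t+1}−x̄) = (11.5625) + (2.3125) + (1.0625) + (13.8125) + (-12.1875) + (14.0625) + (40.3125) = 70.9375
Denominator Σ(x_t−x̄)² = 259.5000
r_1 = 70.9375 / 259.5000 = 0.273

0.273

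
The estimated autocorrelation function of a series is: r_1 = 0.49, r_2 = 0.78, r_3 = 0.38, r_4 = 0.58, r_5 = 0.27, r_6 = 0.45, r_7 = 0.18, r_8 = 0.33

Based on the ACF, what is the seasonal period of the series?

2

The largest autocorrelation is r_2 = 0.78, with a weaker echo at lag 4 (0.58); the remaining lags stay at or below 0.49.
The dominant spike at lag 2 indicates a seasonal period of 2.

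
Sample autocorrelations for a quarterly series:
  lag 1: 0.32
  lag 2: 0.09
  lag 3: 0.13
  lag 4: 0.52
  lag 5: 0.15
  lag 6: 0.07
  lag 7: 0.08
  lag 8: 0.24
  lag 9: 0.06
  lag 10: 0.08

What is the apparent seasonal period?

The largest autocorrelation is r_4 = 0.52; the remaining lags stay at or below 0.32. The elevated value at lag 1 (0.32), dropping to 0.09 at lag 2, reflects decaying short-term dependence rather than seasonality.
The dominant spike at lag 4 indicates a seasonal period of 4.

4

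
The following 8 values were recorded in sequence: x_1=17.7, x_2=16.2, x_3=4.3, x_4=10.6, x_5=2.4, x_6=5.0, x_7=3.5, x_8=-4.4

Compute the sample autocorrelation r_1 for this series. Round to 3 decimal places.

0.267

Mean x̄ = (17.7 + 16.2 + 4.3 + 10.6 + 2.4 + 5.0 + 3.5 − 4.4)/8 = 6.9125
Σ(x_t−x̄)(x_{t+1}−x̄) = (100.1889) + (-24.2636) + (-9.6336) + (-16.6398) + (8.6302) + (6.5264) + (38.6039) = 103.4123
Denominator Σ(x_t−x̄)² = 386.6888
r_1 = 103.4123 / 386.6888 = 0.267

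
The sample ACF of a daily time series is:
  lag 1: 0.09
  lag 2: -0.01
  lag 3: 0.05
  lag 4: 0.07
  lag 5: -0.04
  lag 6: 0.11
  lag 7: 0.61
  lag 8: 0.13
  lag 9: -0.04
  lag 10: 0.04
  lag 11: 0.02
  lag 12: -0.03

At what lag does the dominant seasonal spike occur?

7

The largest autocorrelation is r_7 = 0.61; the remaining lags stay at or below 0.13.
The dominant spike at lag 7 indicates a seasonal period of 7.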